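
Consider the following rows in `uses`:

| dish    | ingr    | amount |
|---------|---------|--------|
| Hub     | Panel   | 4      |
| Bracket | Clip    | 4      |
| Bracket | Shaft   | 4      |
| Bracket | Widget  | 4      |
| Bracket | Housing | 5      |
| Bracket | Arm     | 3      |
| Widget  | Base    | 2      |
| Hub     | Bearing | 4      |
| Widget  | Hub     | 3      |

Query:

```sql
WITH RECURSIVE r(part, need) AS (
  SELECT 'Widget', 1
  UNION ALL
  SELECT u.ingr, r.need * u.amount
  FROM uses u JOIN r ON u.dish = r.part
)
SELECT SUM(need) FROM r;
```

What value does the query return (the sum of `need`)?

Base: (Widget, need=1).
Iteration 1: components of {Widget} -> Base = 1*2 = 2, Hub = 1*3 = 3.
Iteration 2: components of {Base,Hub} -> Bearing = 3*4 = 12, Panel = 3*4 = 12.
Iteration 3: no further components; recursion stops.
SUM(need) = 1 + 2 + 3 + 12 + 12 = 30.

30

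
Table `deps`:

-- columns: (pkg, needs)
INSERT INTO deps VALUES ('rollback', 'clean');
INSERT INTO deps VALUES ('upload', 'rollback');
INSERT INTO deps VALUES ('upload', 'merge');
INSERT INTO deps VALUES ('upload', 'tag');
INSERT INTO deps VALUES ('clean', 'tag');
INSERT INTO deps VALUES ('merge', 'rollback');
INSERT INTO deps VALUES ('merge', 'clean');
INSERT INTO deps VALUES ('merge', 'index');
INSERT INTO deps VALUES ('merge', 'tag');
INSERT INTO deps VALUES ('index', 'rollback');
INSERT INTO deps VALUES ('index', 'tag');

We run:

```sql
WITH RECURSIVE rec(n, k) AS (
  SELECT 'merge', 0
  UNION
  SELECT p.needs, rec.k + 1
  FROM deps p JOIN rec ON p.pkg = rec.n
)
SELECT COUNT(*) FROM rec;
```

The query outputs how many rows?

11

Base: (merge, k=0).
Iteration 1: edges from {merge} -> (clean, k=1), (index, k=1), (rollback, k=1), (tag, k=1).
Iteration 2: edges from {clean,index,rollback,tag} -> (clean, k=2), (rollback, k=2), (tag, k=2). [UNION drops 1 duplicate row(s)]
Iteration 3: edges from {clean,rollback,tag} -> (clean, k=3), (tag, k=3).
Iteration 4: edges from {clean,tag} -> (tag, k=4).
Iteration 5: no outgoing edges from {tag}; recursion stops.
Total rows emitted: 11.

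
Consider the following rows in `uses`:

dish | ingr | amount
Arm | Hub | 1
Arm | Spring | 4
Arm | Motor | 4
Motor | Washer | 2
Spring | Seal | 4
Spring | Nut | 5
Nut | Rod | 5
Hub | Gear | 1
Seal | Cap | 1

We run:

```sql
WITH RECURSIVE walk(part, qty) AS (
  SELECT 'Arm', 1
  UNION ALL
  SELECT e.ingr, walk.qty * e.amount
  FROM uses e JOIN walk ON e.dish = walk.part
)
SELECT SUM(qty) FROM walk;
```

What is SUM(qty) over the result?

171

Base: (Arm, qty=1).
Iteration 1: components of {Arm} -> Hub = 1*1 = 1, Motor = 1*4 = 4, Spring = 1*4 = 4.
Iteration 2: components of {Hub,Motor,Spring} -> Gear = 1*1 = 1, Nut = 4*5 = 20, Seal = 4*4 = 16, Washer = 4*2 = 8.
Iteration 3: components of {Gear,Nut,Seal,Washer} -> Cap = 16*1 = 16, Rod = 20*5 = 100.
Iteration 4: no further components; recursion stops.
SUM(qty) = 1 + 1 + 4 + 4 + 1 + 16 + 20 + 8 + 16 + 100 = 171.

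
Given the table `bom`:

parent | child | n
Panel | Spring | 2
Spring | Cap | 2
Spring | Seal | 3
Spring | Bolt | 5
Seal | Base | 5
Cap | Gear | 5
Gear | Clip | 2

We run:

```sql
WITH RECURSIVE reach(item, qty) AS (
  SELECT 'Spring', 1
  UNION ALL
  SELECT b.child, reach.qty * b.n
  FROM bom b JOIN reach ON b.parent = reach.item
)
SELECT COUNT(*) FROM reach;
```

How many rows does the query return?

Base: (Spring, qty=1).
Iteration 1: components of {Spring} -> Bolt = 1*5 = 5, Cap = 1*2 = 2, Seal = 1*3 = 3.
Iteration 2: components of {Bolt,Cap,Seal} -> Base = 3*5 = 15, Gear = 2*5 = 10.
Iteration 3: components of {Base,Gear} -> Clip = 10*2 = 20.
Iteration 4: no further components; recursion stops.
Total rows emitted: 7.

7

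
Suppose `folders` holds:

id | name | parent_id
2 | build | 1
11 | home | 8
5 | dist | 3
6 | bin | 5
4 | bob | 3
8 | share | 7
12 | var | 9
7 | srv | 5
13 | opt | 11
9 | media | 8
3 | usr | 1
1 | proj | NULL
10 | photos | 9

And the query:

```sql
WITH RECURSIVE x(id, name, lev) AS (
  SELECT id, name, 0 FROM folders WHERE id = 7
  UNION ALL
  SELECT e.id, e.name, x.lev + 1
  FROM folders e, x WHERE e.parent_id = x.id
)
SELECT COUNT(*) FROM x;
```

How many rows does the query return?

7

Base: id=7 (srv) at lev 0.
Iteration 1: rows with parent_id in {7} -> share (id 8, lev 1).
Iteration 2: rows with parent_id in {8} -> media (id 9, lev 2), home (id 11, lev 2).
Iteration 3: rows with parent_id in {9,11} -> photos (id 10, lev 3), var (id 12, lev 3), opt (id 13, lev 3).
Iteration 4: no rows with parent_id in {10,12,13}; recursion stops.
Total rows emitted: 7.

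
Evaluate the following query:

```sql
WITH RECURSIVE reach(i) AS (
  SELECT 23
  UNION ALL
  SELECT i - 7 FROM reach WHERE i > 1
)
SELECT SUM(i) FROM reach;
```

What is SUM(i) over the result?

45

Base: i=23.
Iteration 1: 23 > 1 holds -> i = 23 - 7 = 16.
Iteration 2: 16 > 1 holds -> i = 16 - 7 = 9.
Iteration 3: 9 > 1 holds -> i = 9 - 7 = 2.
Iteration 4: 2 > 1 holds -> i = 2 - 7 = -5.
Iteration 5: -5 > 1 fails; recursion stops.
SUM(i) = 23 + 16 + 9 + 2 + -5 = 45.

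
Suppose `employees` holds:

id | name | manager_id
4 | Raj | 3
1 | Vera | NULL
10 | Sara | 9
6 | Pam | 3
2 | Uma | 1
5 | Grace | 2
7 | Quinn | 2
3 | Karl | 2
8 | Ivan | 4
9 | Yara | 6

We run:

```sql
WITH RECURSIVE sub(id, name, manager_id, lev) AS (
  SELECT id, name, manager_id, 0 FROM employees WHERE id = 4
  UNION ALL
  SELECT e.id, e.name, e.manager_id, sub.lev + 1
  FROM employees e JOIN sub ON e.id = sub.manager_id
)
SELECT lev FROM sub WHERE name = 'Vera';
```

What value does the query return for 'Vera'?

Base: id=4 (Raj), manager_id=3, lev 0.
Iteration 1: join on id=3 -> Karl (id 3, manager_id=2, lev 1).
Iteration 2: join on id=2 -> Uma (id 2, manager_id=1, lev 2).
Iteration 3: join on id=1 -> Vera (id 1, manager_id=NULL, lev 3).
Iteration 4: manager_id is NULL; no match; recursion stops.

3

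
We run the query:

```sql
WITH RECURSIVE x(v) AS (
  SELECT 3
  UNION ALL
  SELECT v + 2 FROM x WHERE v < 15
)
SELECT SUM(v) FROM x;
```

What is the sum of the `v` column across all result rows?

63

Base: v=3.
Iteration 1: 3 < 15 holds -> v = 3 + 2 = 5.
Iteration 2: 5 < 15 holds -> v = 5 + 2 = 7.
Iteration 3: 7 < 15 holds -> v = 7 + 2 = 9.
Iteration 4: 9 < 15 holds -> v = 9 + 2 = 11.
Iteration 5: 11 < 15 holds -> v = 11 + 2 = 13.
Iteration 6: 13 < 15 holds -> v = 13 + 2 = 15.
Iteration 7: 15 < 15 fails; recursion stops.
SUM(v) = 3 + 5 + 7 + 9 + 11 + 13 + 15 = 63.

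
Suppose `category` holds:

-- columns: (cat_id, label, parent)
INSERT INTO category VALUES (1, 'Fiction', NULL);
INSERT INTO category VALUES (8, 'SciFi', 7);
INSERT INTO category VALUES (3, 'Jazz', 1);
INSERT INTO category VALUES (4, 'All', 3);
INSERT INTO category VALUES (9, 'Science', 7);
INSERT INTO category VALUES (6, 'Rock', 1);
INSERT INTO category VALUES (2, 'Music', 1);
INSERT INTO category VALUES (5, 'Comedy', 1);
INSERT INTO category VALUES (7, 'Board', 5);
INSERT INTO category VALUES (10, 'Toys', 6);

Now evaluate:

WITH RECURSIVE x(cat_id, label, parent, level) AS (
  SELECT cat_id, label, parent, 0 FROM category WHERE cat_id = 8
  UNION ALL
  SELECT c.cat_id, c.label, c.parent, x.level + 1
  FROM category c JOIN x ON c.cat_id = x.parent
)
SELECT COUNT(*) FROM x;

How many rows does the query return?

Base: cat_id=8 (SciFi), parent=7, level 0.
Iteration 1: join on cat_id=7 -> Board (id 7, parent=5, level 1).
Iteration 2: join on cat_id=5 -> Comedy (id 5, parent=1, level 2).
Iteration 3: join on cat_id=1 -> Fiction (id 1, parent=NULL, level 3).
Iteration 4: parent is NULL; no match; recursion stops.
Total rows emitted: 4.

4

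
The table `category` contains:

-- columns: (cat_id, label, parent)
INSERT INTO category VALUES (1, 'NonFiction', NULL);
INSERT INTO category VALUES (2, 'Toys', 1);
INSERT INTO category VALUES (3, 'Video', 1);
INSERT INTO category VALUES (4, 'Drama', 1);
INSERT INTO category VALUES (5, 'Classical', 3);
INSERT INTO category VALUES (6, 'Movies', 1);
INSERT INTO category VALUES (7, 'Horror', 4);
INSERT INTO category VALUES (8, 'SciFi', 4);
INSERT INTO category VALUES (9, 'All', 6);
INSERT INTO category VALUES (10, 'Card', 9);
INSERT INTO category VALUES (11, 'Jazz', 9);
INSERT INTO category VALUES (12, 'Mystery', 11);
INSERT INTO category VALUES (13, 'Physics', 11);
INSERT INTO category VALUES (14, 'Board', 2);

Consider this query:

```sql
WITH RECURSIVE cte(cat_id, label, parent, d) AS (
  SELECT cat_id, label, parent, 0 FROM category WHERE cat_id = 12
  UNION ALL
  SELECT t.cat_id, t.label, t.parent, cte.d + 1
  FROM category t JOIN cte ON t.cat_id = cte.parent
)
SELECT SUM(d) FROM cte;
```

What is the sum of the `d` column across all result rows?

Base: cat_id=12 (Mystery), parent=11, d 0.
Iteration 1: join on cat_id=11 -> Jazz (id 11, parent=9, d 1).
Iteration 2: join on cat_id=9 -> All (id 9, parent=6, d 2).
Iteration 3: join on cat_id=6 -> Movies (id 6, parent=1, d 3).
Iteration 4: join on cat_id=1 -> NonFiction (id 1, parent=NULL, d 4).
Iteration 5: parent is NULL; no match; recursion stops.
SUM(d) = 0 + 1 + 2 + 3 + 4 = 10.

10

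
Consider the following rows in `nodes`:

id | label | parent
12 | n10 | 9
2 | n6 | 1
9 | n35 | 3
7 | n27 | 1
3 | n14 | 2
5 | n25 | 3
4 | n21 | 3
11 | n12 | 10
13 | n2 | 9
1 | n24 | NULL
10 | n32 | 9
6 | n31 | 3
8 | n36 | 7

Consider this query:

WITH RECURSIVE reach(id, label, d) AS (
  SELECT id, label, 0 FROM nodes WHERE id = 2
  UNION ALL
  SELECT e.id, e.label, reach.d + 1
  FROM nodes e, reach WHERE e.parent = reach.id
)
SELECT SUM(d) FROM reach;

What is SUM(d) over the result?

22

Base: id=2 (n6) at d 0.
Iteration 1: rows with parent in {2} -> n14 (id 3, d 1).
Iteration 2: rows with parent in {3} -> n21 (id 4, d 2), n25 (id 5, d 2), n31 (id 6, d 2), n35 (id 9, d 2).
Iteration 3: rows with parent in {4,5,6,9} -> n32 (id 10, d 3), n10 (id 12, d 3), n2 (id 13, d 3).
Iteration 4: rows with parent in {10,12,13} -> n12 (id 11, d 4).
Iteration 5: no rows with parent in {11}; recursion stops.
SUM(d) = 0 + 1 + 2 + 2 + 2 + 2 + 3 + 3 + 3 + 4 = 22.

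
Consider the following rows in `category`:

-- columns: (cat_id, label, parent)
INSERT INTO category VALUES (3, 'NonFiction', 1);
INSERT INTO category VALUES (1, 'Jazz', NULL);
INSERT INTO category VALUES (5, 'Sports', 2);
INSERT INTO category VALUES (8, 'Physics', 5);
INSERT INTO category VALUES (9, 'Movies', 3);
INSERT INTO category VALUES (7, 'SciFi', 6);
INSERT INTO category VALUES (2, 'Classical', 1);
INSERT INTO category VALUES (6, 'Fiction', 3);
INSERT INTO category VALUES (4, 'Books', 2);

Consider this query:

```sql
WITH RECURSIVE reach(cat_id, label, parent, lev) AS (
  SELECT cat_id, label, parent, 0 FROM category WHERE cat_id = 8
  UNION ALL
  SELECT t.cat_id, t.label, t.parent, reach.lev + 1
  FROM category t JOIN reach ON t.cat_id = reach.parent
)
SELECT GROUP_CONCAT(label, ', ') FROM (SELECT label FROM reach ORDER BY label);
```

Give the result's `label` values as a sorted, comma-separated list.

Classical, Jazz, Physics, Sports

Base: cat_id=8 (Physics), parent=5, lev 0.
Iteration 1: join on cat_id=5 -> Sports (id 5, parent=2, lev 1).
Iteration 2: join on cat_id=2 -> Classical (id 2, parent=1, lev 2).
Iteration 3: join on cat_id=1 -> Jazz (id 1, parent=NULL, lev 3).
Iteration 4: parent is NULL; no match; recursion stops.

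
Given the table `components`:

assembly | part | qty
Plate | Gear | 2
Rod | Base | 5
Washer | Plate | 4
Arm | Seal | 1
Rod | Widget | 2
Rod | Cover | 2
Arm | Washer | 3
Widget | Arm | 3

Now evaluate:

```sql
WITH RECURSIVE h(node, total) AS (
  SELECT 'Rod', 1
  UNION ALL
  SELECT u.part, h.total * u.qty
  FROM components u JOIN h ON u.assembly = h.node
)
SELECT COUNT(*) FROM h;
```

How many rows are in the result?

Base: (Rod, total=1).
Iteration 1: components of {Rod} -> Base = 1*5 = 5, Cover = 1*2 = 2, Widget = 1*2 = 2.
Iteration 2: components of {Base,Cover,Widget} -> Arm = 2*3 = 6.
Iteration 3: components of {Arm} -> Seal = 6*1 = 6, Washer = 6*3 = 18.
Iteration 4: components of {Seal,Washer} -> Plate = 18*4 = 72.
Iteration 5: components of {Plate} -> Gear = 72*2 = 144.
Iteration 6: no further components; recursion stops.
Total rows emitted: 9.

9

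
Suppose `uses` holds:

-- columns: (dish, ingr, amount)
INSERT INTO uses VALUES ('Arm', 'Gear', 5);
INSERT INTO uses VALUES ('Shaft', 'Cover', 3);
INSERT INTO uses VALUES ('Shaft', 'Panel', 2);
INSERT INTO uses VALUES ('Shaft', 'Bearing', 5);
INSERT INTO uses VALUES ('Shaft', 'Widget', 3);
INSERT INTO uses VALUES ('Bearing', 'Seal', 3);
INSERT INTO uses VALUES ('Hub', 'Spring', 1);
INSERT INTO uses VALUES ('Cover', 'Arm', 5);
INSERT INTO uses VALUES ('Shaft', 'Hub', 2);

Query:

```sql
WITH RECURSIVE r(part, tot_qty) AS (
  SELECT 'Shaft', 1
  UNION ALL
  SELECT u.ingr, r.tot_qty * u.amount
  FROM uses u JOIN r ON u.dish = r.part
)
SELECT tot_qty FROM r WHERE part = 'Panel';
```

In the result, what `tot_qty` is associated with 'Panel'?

Base: (Shaft, tot_qty=1).
Iteration 1: components of {Shaft} -> Bearing = 1*5 = 5, Cover = 1*3 = 3, Hub = 1*2 = 2, Panel = 1*2 = 2, Widget = 1*3 = 3.
Iteration 2: components of {Bearing,Cover,Hub,Panel,Widget} -> Arm = 3*5 = 15, Seal = 5*3 = 15, Spring = 2*1 = 2.
Iteration 3: components of {Arm,Seal,Spring} -> Gear = 15*5 = 75.
Iteration 4: no further components; recursion stops.

2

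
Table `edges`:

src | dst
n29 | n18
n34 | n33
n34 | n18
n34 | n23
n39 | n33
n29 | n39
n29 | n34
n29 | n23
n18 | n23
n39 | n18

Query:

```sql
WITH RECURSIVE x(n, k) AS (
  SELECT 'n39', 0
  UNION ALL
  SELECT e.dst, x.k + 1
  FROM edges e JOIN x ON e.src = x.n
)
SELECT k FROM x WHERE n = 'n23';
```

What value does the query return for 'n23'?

2

Base: (n39, k=0).
Iteration 1: edges from {n39} -> (n18, k=1), (n33, k=1).
Iteration 2: edges from {n18,n33} -> (n23, k=2).
Iteration 3: no outgoing edges from {n23}; recursion stops.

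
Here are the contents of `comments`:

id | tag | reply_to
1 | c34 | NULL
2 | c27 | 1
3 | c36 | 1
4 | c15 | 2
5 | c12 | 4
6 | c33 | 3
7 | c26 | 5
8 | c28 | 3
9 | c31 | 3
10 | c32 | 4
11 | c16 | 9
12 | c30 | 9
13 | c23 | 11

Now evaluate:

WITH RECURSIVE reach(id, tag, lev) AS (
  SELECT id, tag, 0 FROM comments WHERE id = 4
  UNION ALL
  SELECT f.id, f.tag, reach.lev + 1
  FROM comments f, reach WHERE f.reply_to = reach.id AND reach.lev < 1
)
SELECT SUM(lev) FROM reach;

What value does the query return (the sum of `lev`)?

2

Base: id=4 (c15) at lev 0.
Iteration 1: rows with reply_to in {4} -> c12 (id 5, lev 1), c32 (id 10, lev 1).
Iteration 2: lev < 1 fails for all current rows; recursion stops.
SUM(lev) = 0 + 1 + 1 = 2.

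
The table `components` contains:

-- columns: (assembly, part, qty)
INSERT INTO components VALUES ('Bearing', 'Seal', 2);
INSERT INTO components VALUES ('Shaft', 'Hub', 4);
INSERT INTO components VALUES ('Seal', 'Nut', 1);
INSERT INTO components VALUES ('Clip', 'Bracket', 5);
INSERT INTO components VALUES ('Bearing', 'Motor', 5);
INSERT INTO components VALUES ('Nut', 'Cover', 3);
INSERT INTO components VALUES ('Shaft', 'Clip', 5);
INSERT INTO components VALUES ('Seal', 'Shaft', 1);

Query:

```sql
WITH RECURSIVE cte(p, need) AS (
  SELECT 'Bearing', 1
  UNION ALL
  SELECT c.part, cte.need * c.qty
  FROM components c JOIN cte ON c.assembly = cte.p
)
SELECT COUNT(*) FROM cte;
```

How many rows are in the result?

Base: (Bearing, need=1).
Iteration 1: components of {Bearing} -> Motor = 1*5 = 5, Seal = 1*2 = 2.
Iteration 2: components of {Motor,Seal} -> Nut = 2*1 = 2, Shaft = 2*1 = 2.
Iteration 3: components of {Nut,Shaft} -> Clip = 2*5 = 10, Cover = 2*3 = 6, Hub = 2*4 = 8.
Iteration 4: components of {Clip,Cover,Hub} -> Bracket = 10*5 = 50.
Iteration 5: no further components; recursion stops.
Total rows emitted: 9.

9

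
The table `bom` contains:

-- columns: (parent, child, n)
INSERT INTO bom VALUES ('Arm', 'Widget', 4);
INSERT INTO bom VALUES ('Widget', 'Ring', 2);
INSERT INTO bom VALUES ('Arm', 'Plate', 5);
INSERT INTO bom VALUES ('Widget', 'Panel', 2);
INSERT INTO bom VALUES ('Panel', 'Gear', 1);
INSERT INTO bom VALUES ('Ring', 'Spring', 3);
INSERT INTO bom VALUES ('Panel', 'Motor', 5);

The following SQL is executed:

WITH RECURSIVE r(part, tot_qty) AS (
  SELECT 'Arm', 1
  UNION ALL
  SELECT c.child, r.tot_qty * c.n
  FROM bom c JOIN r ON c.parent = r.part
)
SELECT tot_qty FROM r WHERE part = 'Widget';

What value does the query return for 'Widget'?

Base: (Arm, tot_qty=1).
Iteration 1: components of {Arm} -> Plate = 1*5 = 5, Widget = 1*4 = 4.
Iteration 2: components of {Plate,Widget} -> Panel = 4*2 = 8, Ring = 4*2 = 8.
Iteration 3: components of {Panel,Ring} -> Gear = 8*1 = 8, Motor = 8*5 = 40, Spring = 8*3 = 24.
Iteration 4: no further components; recursion stops.

4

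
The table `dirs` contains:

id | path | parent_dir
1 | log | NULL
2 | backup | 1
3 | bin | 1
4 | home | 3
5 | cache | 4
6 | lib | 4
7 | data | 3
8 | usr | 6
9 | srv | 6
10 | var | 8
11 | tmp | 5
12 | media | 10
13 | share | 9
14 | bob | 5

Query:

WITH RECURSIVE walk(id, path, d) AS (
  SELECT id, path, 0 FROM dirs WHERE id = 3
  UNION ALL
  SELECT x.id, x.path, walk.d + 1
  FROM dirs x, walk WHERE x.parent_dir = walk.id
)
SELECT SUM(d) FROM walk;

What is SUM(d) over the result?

Base: id=3 (bin) at d 0.
Iteration 1: rows with parent_dir in {3} -> home (id 4, d 1), data (id 7, d 1).
Iteration 2: rows with parent_dir in {4,7} -> cache (id 5, d 2), lib (id 6, d 2).
Iteration 3: rows with parent_dir in {5,6} -> usr (id 8, d 3), srv (id 9, d 3), tmp (id 11, d 3), bob (id 14, d 3).
Iteration 4: rows with parent_dir in {8,9,11,14} -> var (id 10, d 4), share (id 13, d 4).
Iteration 5: rows with parent_dir in {10,13} -> media (id 12, d 5).
Iteration 6: no rows with parent_dir in {12}; recursion stops.
SUM(d) = 0 + 1 + 1 + 2 + 2 + 3 + 3 + 3 + 3 + 4 + 4 + 5 = 31.

31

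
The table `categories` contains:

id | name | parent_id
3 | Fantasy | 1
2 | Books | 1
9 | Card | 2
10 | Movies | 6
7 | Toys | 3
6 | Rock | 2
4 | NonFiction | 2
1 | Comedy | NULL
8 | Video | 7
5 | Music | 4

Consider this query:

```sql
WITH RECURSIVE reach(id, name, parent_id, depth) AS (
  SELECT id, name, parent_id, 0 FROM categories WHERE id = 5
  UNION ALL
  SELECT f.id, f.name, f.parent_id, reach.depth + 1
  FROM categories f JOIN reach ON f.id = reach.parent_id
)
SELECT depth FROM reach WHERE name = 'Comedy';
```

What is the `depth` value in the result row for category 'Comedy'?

3

Base: id=5 (Music), parent_id=4, depth 0.
Iteration 1: join on id=4 -> NonFiction (id 4, parent_id=2, depth 1).
Iteration 2: join on id=2 -> Books (id 2, parent_id=1, depth 2).
Iteration 3: join on id=1 -> Comedy (id 1, parent_id=NULL, depth 3).
Iteration 4: parent_id is NULL; no match; recursion stops.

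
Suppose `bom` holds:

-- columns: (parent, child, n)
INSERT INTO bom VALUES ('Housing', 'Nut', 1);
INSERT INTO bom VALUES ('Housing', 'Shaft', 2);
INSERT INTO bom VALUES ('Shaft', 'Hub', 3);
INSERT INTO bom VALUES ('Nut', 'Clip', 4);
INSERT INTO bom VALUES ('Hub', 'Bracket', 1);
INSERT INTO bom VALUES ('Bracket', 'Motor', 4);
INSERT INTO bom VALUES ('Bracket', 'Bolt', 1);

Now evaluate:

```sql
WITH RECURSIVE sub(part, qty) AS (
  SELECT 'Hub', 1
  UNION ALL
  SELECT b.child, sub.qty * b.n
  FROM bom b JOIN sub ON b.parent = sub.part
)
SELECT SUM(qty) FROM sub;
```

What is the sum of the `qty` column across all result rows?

Base: (Hub, qty=1).
Iteration 1: components of {Hub} -> Bracket = 1*1 = 1.
Iteration 2: components of {Bracket} -> Bolt = 1*1 = 1, Motor = 1*4 = 4.
Iteration 3: no further components; recursion stops.
SUM(qty) = 1 + 1 + 4 + 1 = 7.

7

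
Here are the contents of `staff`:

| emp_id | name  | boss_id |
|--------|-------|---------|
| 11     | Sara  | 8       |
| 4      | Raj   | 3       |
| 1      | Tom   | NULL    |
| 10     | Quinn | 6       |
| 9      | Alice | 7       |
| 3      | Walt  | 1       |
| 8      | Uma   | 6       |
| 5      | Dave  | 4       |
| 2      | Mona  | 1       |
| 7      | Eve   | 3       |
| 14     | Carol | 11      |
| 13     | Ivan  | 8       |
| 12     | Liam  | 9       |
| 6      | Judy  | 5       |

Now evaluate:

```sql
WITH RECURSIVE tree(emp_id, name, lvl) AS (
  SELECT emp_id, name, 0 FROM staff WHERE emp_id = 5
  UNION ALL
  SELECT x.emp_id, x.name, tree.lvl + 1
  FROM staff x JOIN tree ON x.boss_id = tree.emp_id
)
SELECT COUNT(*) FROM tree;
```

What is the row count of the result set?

7

Base: emp_id=5 (Dave) at lvl 0.
Iteration 1: rows with boss_id in {5} -> Judy (id 6, lvl 1).
Iteration 2: rows with boss_id in {6} -> Uma (id 8, lvl 2), Quinn (id 10, lvl 2).
Iteration 3: rows with boss_id in {8,10} -> Sara (id 11, lvl 3), Ivan (id 13, lvl 3).
Iteration 4: rows with boss_id in {11,13} -> Carol (id 14, lvl 4).
Iteration 5: no rows with boss_id in {14}; recursion stops.
Total rows emitted: 7.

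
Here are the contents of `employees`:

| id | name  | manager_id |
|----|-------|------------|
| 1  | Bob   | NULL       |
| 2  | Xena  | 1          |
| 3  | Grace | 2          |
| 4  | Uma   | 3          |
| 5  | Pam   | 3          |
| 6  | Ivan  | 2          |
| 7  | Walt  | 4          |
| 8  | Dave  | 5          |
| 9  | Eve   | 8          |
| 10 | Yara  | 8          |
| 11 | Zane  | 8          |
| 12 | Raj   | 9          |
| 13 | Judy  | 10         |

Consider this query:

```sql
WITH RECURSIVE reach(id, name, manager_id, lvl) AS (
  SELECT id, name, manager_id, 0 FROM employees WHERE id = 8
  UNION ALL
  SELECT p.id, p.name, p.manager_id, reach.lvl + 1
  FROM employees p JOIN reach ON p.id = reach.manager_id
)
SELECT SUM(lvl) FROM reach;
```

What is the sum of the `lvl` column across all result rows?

10

Base: id=8 (Dave), manager_id=5, lvl 0.
Iteration 1: join on id=5 -> Pam (id 5, manager_id=3, lvl 1).
Iteration 2: join on id=3 -> Grace (id 3, manager_id=2, lvl 2).
Iteration 3: join on id=2 -> Xena (id 2, manager_id=1, lvl 3).
Iteration 4: join on id=1 -> Bob (id 1, manager_id=NULL, lvl 4).
Iteration 5: manager_id is NULL; no match; recursion stops.
SUM(lvl) = 0 + 1 + 2 + 3 + 4 = 10.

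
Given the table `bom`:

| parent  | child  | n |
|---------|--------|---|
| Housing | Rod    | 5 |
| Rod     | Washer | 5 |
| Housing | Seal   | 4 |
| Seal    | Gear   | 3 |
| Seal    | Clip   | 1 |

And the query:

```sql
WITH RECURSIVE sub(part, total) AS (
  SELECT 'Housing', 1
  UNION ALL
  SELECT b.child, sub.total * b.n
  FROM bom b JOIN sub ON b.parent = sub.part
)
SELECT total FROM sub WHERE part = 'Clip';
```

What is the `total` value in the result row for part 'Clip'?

Base: (Housing, total=1).
Iteration 1: components of {Housing} -> Rod = 1*5 = 5, Seal = 1*4 = 4.
Iteration 2: components of {Rod,Seal} -> Clip = 4*1 = 4, Gear = 4*3 = 12, Washer = 5*5 = 25.
Iteration 3: no further components; recursion stops.

4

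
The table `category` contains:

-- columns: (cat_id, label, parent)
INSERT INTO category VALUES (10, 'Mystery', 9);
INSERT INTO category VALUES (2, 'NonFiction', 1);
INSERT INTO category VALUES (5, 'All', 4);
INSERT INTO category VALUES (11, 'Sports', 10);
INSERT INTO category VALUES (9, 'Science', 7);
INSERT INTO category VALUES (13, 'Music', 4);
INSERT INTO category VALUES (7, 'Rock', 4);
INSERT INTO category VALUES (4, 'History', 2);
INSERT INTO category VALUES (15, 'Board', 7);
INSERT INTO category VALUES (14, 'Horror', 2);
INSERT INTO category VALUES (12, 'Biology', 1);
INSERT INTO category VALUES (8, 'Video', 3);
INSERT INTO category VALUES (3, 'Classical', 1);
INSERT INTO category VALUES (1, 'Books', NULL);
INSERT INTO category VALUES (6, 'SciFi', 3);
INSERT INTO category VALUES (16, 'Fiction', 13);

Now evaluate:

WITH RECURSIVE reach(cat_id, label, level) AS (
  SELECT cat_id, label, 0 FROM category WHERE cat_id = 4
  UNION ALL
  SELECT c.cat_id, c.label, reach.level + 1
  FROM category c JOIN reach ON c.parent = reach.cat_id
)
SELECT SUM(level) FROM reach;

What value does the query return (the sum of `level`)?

Base: cat_id=4 (History) at level 0.
Iteration 1: rows with parent in {4} -> All (id 5, level 1), Rock (id 7, level 1), Music (id 13, level 1).
Iteration 2: rows with parent in {5,7,13} -> Science (id 9, level 2), Board (id 15, level 2), Fiction (id 16, level 2).
Iteration 3: rows with parent in {9,15,16} -> Mystery (id 10, level 3).
Iteration 4: rows with parent in {10} -> Sports (id 11, level 4).
Iteration 5: no rows with parent in {11}; recursion stops.
SUM(level) = 0 + 1 + 1 + 1 + 2 + 2 + 2 + 3 + 4 = 16.

16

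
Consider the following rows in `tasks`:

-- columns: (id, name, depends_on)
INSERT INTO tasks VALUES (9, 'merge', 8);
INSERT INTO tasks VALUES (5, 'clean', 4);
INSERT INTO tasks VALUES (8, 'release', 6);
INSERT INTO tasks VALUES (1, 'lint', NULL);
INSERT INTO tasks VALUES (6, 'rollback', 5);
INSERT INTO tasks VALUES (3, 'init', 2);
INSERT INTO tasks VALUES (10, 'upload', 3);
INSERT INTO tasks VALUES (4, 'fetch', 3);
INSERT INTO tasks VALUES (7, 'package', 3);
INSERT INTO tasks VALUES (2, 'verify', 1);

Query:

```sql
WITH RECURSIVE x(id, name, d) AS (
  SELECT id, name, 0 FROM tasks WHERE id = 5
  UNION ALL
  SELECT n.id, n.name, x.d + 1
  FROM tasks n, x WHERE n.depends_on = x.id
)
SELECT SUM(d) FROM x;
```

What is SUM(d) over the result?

6

Base: id=5 (clean) at d 0.
Iteration 1: rows with depends_on in {5} -> rollback (id 6, d 1).
Iteration 2: rows with depends_on in {6} -> release (id 8, d 2).
Iteration 3: rows with depends_on in {8} -> merge (id 9, d 3).
Iteration 4: no rows with depends_on in {9}; recursion stops.
SUM(d) = 0 + 1 + 2 + 3 = 6.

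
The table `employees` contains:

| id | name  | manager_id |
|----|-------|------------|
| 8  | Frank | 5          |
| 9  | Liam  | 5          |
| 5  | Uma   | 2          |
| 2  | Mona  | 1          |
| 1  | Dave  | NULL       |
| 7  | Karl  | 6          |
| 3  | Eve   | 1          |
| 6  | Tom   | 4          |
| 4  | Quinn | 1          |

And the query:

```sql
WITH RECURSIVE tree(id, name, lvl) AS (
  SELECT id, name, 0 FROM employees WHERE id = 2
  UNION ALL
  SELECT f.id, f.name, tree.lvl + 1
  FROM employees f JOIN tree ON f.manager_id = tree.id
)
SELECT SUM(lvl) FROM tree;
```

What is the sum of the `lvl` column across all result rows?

Base: id=2 (Mona) at lvl 0.
Iteration 1: rows with manager_id in {2} -> Uma (id 5, lvl 1).
Iteration 2: rows with manager_id in {5} -> Frank (id 8, lvl 2), Liam (id 9, lvl 2).
Iteration 3: no rows with manager_id in {8,9}; recursion stops.
SUM(lvl) = 0 + 1 + 2 + 2 = 5.

5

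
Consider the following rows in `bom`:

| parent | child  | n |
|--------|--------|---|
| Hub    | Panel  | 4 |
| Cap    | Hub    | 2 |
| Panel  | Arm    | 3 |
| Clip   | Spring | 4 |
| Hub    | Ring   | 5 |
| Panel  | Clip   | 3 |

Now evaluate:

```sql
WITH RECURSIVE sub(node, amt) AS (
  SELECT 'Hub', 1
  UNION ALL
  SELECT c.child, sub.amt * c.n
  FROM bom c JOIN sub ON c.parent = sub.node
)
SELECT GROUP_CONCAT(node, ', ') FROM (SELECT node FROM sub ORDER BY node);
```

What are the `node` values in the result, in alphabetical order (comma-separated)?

Base: (Hub, amt=1).
Iteration 1: components of {Hub} -> Panel = 1*4 = 4, Ring = 1*5 = 5.
Iteration 2: components of {Panel,Ring} -> Arm = 4*3 = 12, Clip = 4*3 = 12.
Iteration 3: components of {Arm,Clip} -> Spring = 12*4 = 48.
Iteration 4: no further components; recursion stops.

Arm, Clip, Hub, Panel, Ring, Spring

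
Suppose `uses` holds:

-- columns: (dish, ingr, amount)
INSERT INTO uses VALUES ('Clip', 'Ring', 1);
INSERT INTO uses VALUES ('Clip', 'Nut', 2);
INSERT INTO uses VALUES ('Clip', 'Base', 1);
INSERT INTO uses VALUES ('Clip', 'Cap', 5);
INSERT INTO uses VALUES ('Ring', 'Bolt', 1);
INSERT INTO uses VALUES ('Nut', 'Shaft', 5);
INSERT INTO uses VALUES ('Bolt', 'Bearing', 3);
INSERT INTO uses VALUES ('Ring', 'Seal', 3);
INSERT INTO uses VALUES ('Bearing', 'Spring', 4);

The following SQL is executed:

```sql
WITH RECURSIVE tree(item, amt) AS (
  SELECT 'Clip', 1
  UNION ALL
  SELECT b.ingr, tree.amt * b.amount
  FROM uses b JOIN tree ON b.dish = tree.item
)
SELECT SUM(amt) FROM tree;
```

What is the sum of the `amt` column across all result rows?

39

Base: (Clip, amt=1).
Iteration 1: components of {Clip} -> Base = 1*1 = 1, Cap = 1*5 = 5, Nut = 1*2 = 2, Ring = 1*1 = 1.
Iteration 2: components of {Base,Cap,Nut,Ring} -> Bolt = 1*1 = 1, Seal = 1*3 = 3, Shaft = 2*5 = 10.
Iteration 3: components of {Bolt,Seal,Shaft} -> Bearing = 1*3 = 3.
Iteration 4: components of {Bearing} -> Spring = 3*4 = 12.
Iteration 5: no further components; recursion stops.
SUM(amt) = 1 + 1 + 2 + 1 + 5 + 1 + 3 + 10 + 3 + 12 = 39.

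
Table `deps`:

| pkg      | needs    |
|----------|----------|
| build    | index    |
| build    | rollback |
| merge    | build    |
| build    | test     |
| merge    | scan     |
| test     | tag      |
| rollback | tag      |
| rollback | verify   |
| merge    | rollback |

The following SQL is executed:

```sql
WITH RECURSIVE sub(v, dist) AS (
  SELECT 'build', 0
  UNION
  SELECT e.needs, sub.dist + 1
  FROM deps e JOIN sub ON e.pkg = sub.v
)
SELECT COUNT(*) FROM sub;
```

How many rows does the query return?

Base: (build, dist=0).
Iteration 1: edges from {build} -> (index, dist=1), (rollback, dist=1), (test, dist=1).
Iteration 2: edges from {index,rollback,test} -> (tag, dist=2), (verify, dist=2). [UNION drops 1 duplicate row(s)]
Iteration 3: no outgoing edges from {tag,verify}; recursion stops.
Total rows emitted: 6.

6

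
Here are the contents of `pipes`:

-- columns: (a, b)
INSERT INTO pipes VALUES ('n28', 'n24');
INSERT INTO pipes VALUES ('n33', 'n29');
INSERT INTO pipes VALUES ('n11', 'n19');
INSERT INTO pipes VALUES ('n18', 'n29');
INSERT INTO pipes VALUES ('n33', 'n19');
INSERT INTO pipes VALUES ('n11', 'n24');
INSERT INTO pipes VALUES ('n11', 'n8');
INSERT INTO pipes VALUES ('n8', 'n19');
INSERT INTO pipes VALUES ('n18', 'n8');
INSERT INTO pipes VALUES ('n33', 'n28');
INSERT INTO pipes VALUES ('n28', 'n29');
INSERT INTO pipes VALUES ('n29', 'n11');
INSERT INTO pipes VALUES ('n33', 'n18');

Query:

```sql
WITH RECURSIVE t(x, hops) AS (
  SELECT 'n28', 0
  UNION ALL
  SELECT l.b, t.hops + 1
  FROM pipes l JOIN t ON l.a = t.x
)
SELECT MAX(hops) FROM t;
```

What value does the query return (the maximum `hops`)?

Base: (n28, hops=0).
Iteration 1: edges from {n28} -> (n24, hops=1), (n29, hops=1).
Iteration 2: edges from {n24,n29} -> (n11, hops=2).
Iteration 3: edges from {n11} -> (n19, hops=3), (n24, hops=3), (n8, hops=3).
Iteration 4: edges from {n19,n24,n8} -> (n19, hops=4).
Iteration 5: no outgoing edges from {n19}; recursion stops.
hops values: 0, 1, 1, 2, 3, 3, 3, 4; the maximum is 4.

4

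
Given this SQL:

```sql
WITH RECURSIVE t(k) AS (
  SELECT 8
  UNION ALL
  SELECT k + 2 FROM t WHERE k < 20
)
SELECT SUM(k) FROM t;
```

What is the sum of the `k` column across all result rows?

98

Base: k=8.
Iteration 1: 8 < 20 holds -> k = 8 + 2 = 10.
Iteration 2: 10 < 20 holds -> k = 10 + 2 = 12.
Iteration 3: 12 < 20 holds -> k = 12 + 2 = 14.
Iteration 4: 14 < 20 holds -> k = 14 + 2 = 16.
Iteration 5: 16 < 20 holds -> k = 16 + 2 = 18.
Iteration 6: 18 < 20 holds -> k = 18 + 2 = 20.
Iteration 7: 20 < 20 fails; recursion stops.
SUM(k) = 8 + 10 + 12 + 14 + 16 + 18 + 20 = 98.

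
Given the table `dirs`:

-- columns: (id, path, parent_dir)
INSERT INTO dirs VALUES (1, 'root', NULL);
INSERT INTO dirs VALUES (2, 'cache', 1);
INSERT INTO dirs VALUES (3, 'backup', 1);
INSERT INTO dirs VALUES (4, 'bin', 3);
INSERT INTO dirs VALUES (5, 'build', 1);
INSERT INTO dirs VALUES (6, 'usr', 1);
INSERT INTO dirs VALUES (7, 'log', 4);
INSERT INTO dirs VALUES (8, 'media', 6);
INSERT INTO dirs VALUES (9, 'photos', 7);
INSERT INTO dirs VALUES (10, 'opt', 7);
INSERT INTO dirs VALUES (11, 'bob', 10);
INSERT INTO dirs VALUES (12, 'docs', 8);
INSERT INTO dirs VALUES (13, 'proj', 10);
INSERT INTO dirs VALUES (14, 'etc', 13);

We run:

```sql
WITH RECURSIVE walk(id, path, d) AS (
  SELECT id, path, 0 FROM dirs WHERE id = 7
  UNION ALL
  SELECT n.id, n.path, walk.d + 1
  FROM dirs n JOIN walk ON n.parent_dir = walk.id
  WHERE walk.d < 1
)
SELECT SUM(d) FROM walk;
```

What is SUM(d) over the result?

Base: id=7 (log) at d 0.
Iteration 1: rows with parent_dir in {7} -> photos (id 9, d 1), opt (id 10, d 1).
Iteration 2: d < 1 fails for all current rows; recursion stops.
SUM(d) = 0 + 1 + 1 = 2.

2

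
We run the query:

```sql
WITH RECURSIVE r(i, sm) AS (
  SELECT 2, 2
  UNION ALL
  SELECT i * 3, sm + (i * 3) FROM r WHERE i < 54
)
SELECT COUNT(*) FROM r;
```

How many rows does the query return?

4

Base: i=2, sm=2.
Iteration 1: 2 < 54 holds -> i = 2 * 3 = 6, sm = 2 + 6 = 8.
Iteration 2: 6 < 54 holds -> i = 6 * 3 = 18, sm = 8 + 18 = 26.
Iteration 3: 18 < 54 holds -> i = 18 * 3 = 54, sm = 26 + 54 = 80.
Iteration 4: 54 < 54 fails; recursion stops.
Total rows emitted: 4.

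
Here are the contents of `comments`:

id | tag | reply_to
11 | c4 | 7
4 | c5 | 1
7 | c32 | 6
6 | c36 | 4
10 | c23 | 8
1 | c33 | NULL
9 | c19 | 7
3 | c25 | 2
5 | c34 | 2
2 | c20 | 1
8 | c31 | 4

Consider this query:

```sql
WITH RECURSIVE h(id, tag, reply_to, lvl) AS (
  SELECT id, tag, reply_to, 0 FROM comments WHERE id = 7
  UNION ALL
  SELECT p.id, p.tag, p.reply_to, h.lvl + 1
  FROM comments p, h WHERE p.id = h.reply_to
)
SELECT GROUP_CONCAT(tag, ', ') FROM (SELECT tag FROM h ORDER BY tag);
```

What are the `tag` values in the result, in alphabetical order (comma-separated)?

Base: id=7 (c32), reply_to=6, lvl 0.
Iteration 1: join on id=6 -> c36 (id 6, reply_to=4, lvl 1).
Iteration 2: join on id=4 -> c5 (id 4, reply_to=1, lvl 2).
Iteration 3: join on id=1 -> c33 (id 1, reply_to=NULL, lvl 3).
Iteration 4: reply_to is NULL; no match; recursion stops.

c32, c33, c36, c5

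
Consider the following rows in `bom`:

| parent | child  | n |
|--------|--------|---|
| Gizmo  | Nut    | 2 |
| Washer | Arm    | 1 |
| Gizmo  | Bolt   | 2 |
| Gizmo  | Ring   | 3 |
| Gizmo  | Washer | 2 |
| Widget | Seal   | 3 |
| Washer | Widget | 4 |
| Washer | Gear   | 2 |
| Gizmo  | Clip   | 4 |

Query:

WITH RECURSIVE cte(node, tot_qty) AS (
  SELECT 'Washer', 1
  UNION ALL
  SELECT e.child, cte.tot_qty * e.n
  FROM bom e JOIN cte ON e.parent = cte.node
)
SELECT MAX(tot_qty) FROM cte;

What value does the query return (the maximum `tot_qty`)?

Base: (Washer, tot_qty=1).
Iteration 1: components of {Washer} -> Arm = 1*1 = 1, Gear = 1*2 = 2, Widget = 1*4 = 4.
Iteration 2: components of {Arm,Gear,Widget} -> Seal = 4*3 = 12.
Iteration 3: no further components; recursion stops.
tot_qty values: 1, 4, 2, 1, 12; the maximum is 12.

12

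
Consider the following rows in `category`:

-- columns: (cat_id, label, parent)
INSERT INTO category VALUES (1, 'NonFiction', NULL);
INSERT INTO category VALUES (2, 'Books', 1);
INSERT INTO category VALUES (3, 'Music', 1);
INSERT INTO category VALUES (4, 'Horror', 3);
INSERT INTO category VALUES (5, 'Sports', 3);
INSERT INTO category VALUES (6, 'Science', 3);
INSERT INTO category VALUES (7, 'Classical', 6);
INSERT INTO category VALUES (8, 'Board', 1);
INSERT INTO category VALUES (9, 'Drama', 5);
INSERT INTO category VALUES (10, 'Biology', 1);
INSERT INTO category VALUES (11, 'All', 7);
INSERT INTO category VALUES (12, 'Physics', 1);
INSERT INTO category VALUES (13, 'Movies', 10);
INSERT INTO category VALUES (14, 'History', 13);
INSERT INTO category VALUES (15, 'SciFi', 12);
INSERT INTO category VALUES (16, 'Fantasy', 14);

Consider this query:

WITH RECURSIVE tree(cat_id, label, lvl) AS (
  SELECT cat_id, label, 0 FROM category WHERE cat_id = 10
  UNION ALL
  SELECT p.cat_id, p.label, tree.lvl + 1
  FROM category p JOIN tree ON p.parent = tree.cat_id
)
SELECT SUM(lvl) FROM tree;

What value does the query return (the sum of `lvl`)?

Base: cat_id=10 (Biology) at lvl 0.
Iteration 1: rows with parent in {10} -> Movies (id 13, lvl 1).
Iteration 2: rows with parent in {13} -> History (id 14, lvl 2).
Iteration 3: rows with parent in {14} -> Fantasy (id 16, lvl 3).
Iteration 4: no rows with parent in {16}; recursion stops.
SUM(lvl) = 0 + 1 + 2 + 3 = 6.

6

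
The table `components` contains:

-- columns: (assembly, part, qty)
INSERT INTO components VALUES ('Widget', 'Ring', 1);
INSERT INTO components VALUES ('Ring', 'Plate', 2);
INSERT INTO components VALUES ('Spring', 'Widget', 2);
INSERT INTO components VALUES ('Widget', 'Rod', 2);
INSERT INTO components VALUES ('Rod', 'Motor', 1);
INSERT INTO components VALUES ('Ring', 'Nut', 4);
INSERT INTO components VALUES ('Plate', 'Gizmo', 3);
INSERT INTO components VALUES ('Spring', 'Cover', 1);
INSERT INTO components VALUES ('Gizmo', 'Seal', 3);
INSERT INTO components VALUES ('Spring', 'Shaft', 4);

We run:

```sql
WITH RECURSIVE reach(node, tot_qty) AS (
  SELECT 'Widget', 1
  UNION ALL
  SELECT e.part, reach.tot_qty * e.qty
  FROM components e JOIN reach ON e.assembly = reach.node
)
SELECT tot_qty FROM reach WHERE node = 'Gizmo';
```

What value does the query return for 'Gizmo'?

Base: (Widget, tot_qty=1).
Iteration 1: components of {Widget} -> Ring = 1*1 = 1, Rod = 1*2 = 2.
Iteration 2: components of {Ring,Rod} -> Motor = 2*1 = 2, Nut = 1*4 = 4, Plate = 1*2 = 2.
Iteration 3: components of {Motor,Nut,Plate} -> Gizmo = 2*3 = 6.
Iteration 4: components of {Gizmo} -> Seal = 6*3 = 18.
Iteration 5: no further components; recursion stops.

6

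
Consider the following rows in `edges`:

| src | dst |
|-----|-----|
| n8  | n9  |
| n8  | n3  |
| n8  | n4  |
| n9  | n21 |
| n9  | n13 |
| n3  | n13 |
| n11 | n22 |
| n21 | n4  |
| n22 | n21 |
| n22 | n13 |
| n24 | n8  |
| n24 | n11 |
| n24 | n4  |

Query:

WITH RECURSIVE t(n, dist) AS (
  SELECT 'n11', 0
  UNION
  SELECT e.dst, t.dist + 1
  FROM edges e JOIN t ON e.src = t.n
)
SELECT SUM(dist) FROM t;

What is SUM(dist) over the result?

Base: (n11, dist=0).
Iteration 1: edges from {n11} -> (n22, dist=1).
Iteration 2: edges from {n22} -> (n13, dist=2), (n21, dist=2).
Iteration 3: edges from {n13,n21} -> (n4, dist=3).
Iteration 4: no outgoing edges from {n4}; recursion stops.
SUM(dist) = 0 + 1 + 2 + 2 + 3 = 8.

8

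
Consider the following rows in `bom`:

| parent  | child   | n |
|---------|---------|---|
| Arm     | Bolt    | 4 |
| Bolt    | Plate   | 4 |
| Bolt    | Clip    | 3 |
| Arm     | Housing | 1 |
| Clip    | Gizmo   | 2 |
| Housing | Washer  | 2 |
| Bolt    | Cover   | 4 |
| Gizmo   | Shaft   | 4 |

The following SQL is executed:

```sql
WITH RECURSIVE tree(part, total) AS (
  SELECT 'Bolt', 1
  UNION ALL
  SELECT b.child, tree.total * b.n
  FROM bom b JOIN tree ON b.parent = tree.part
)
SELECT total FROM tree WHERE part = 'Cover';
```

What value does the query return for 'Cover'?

Base: (Bolt, total=1).
Iteration 1: components of {Bolt} -> Clip = 1*3 = 3, Cover = 1*4 = 4, Plate = 1*4 = 4.
Iteration 2: components of {Clip,Cover,Plate} -> Gizmo = 3*2 = 6.
Iteration 3: components of {Gizmo} -> Shaft = 6*4 = 24.
Iteration 4: no further components; recursion stops.

4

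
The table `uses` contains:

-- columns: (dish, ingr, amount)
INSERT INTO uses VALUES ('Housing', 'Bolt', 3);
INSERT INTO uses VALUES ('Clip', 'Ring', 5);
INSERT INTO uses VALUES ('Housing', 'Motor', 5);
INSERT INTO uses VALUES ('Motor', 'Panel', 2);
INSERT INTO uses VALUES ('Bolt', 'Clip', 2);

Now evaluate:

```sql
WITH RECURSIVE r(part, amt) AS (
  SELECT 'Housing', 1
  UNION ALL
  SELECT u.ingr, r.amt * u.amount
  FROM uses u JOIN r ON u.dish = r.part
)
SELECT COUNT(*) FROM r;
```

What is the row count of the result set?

6

Base: (Housing, amt=1).
Iteration 1: components of {Housing} -> Bolt = 1*3 = 3, Motor = 1*5 = 5.
Iteration 2: components of {Bolt,Motor} -> Clip = 3*2 = 6, Panel = 5*2 = 10.
Iteration 3: components of {Clip,Panel} -> Ring = 6*5 = 30.
Iteration 4: no further components; recursion stops.
Total rows emitted: 6.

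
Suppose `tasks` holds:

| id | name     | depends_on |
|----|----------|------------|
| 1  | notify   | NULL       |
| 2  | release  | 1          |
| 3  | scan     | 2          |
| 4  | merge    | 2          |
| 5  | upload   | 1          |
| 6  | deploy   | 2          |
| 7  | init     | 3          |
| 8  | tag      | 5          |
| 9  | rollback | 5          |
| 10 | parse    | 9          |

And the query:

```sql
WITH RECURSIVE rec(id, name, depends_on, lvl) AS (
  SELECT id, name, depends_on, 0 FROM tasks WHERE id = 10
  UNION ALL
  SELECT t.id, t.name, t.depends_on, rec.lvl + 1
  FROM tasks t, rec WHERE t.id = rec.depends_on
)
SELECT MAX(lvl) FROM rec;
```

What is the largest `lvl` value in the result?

Base: id=10 (parse), depends_on=9, lvl 0.
Iteration 1: join on id=9 -> rollback (id 9, depends_on=5, lvl 1).
Iteration 2: join on id=5 -> upload (id 5, depends_on=1, lvl 2).
Iteration 3: join on id=1 -> notify (id 1, depends_on=NULL, lvl 3).
Iteration 4: depends_on is NULL; no match; recursion stops.
lvl values: 0, 1, 2, 3; the maximum is 3.

3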